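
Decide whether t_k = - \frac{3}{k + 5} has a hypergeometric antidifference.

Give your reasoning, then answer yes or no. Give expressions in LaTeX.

Ratio r(k) = (k + 5)/(k + 6).
Normal form (A,B,C) = (k + 5, k + 6, 1).
Set up (k + 5)·f(k+1) − (k + 5)·f(k) − (1) = 0.
From deg A=1, deg B=1, deg C=0: d=0.
f = c0 ⇒ A·f(k+1) − B(k−1)·f(k) − C = -1. The system {-1 = 0} is inconsistent; no antidifference.

No; the coefficient equations for f are inconsistent.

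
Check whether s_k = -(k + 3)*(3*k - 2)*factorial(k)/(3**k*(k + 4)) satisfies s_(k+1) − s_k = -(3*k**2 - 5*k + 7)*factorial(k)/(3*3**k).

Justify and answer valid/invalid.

s_(k+1) = -(k + 4)*(3*k + 1)*factorial(k + 1)/(3*3**k*(k + 5))
s_(k+1) − s_k = -(3*k**4 + 19*k**3 + 15*k**2 - 15*k + 106)*factorial(k)/(3*3**k*(k + 4)*(k + 5))
(s_(k+1) − s_k) − t_k = (3*k**3 + 7*k**2 - 22*k + 34)*factorial(k)/(3*3**k*(k + 4)*(k + 5))

Invalid: residual (3*k**3 + 7*k**2 - 22*k + 34)*factorial(k)/(3*3**k*(k + 4)*(k + 5)) ≠ 0.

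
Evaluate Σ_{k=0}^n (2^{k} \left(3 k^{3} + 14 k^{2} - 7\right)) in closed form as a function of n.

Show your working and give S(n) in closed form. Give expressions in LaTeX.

S(n) = 6 \cdot 2^{n} n^{3} + 10 \cdot 2^{n} n^{2} - 2 \cdot 2^{n} n - 8 \cdot 2^{n} + 1

The ratio is 2*(3*(k + 1)**3 + 14*(k + 1)**2 - 7)/(3*k**3 + 14*k**2 - 7).
Take A(k)=2, B(k)=1, C(k)=k**3 + 14*k**2/3 - 7/3.
Key eq: (2)·f(k+1) = (1)·f(k) + (k**3 + 14*k**2/3 - 7/3).
deg f ≤ 3 (via 0,0,3).
Match coefficients ⇒ f(k) = (3*k**3 - 4*k**2 - 2*k - 1)/3.
So s_k = (B(k−1)f/C)·t_k = ((3*k**3 - 4*k**2 - 2*k - 1)/(3*k**3 + 14*k**2 - 7))·t_k = 2**k*(3*k**3 - 4*k**2 - 2*k - 1).
Verify: 2**k*(3*k**3 + 14*k**2 - 7) matches t_k.
Telescope: S(n) = s_(n+1) − s_(0) = 2**(n + 1)*(3*n**3 + 5*n**2 - n - 4) − (-1) = 6*2**n*n**3 + 10*2**n*n**2 - 2*2**n*n - 8*2**n + 1.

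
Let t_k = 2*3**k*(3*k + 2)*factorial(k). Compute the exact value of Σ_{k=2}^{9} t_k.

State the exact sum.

Σ = 428554022364

Ratio r(k) = 3*(k + 1)*(3*k + 5)/(3*k + 2).
So A=3*k + 3 and B=1, with C=k + 2/3.
Need (3*k + 3)·f(k+1) − (1)·f(k) = k + 2/3.
From deg A=1, deg B=0, deg C=1: d=0.
Match coefficients ⇒ f(k) = 1/3.
R(k) = B(k−1)·f(k)/C(k) = 1/(3*k + 2); s_k = R·t_k = 2*3**k*factorial(k).
s_(k+1) − s_k = 2*3**k*(3*k + 2)*factorial(k) = t_k.
Evaluate s at k=10 and k=2: 428554022400 and 36; difference 428554022364.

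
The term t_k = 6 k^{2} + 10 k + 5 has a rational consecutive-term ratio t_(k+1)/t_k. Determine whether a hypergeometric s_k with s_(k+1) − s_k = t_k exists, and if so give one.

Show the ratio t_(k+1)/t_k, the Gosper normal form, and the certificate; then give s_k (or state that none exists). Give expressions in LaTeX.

s_k = k \left(2 k^{2} + 2 k + 1\right)

Compute t_(k+1)/t_k: get (6*k**2 + 22*k + 21)/(6*k**2 + 10*k + 5).
So A=1 and B=1, with C=k**2 + 5*k/3 + 5/6.
Key eq: (1)·f(k+1) = (1)·f(k) + (k**2 + 5*k/3 + 5/6).
deg f ≤ 3 (via 0,0,2).
Match coefficients ⇒ f(k) = k*(2*k**2 + 2*k + 1)/6.
So s_k = (B(k−1)f/C)·t_k = (k*(2*k**2 + 2*k + 1)/(6*k**2 + 10*k + 5))·t_k = k*(2*k**2 + 2*k + 1).
Verify: 6*k**2 + 10*k + 5 matches t_k.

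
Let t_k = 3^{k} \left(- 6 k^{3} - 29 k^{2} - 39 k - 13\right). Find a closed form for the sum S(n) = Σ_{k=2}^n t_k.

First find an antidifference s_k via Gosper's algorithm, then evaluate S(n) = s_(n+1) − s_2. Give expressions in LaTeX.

S(n) = - 9 \cdot 3^{n} n^{3} - 30 \cdot 3^{n} n^{2} - 42 \cdot 3^{n} n - 9 \cdot 3^{n} + 270

Step 1: r(k) = 3*(6*k**3 + 47*k**2 + 115*k + 87)/(6*k**3 + 29*k**2 + 39*k + 13).
Normal form (A,B,C) = (3, 1, k**3 + 29*k**2/6 + 13*k/2 + 13/6).
Need (3)·f(k+1) − (1)·f(k) = k**3 + 29*k**2/6 + 13*k/2 + 13/6.
Bound: deg f ≤ 3.
Match coefficients ⇒ f(k) = (3*k**3 + k**2 + 3*k - 4)/6.
Get s_k = R·t_k = 3**k*(-3*k**3 - k**2 - 3*k + 4) with R(k) = B(k−1)f(k)/C(k) = (3*k**3 + k**2 + 3*k - 4)/((2*k + 1)*(3*k**2 + 13*k + 13)).
Verify: 3**k*(-6*k**3 - 29*k**2 - 39*k - 13) matches t_k.
s_(n+1) = 3**(n + 1)*(-3*n**3 - 10*n**2 - 14*n - 3) and s_(2) = -270, so S(n) = -9*3**n*n**3 - 30*3**n*n**2 - 42*3**n*n - 9*3**n + 270.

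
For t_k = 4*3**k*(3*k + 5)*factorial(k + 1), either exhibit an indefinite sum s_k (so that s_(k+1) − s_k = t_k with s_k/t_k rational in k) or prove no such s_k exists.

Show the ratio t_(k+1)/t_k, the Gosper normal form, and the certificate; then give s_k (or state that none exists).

r(k) = 3*(k + 2)*(3*k + 8)/(3*k + 5) after simplifying.
Take A(k)=3*k + 6, B(k)=1, C(k)=k + 5/3.
Key eq: (3*k + 6)·f(k+1) = (1)·f(k) + (k + 5/3).
deg f ≤ 0 (via 1,0,1).
Match coefficients ⇒ f(k) = 1/3.
So s_k = (B(k−1)f/C)·t_k = (1/(3*k + 5))·t_k = 4*3**k*factorial(k + 1).
s_(k+1) − s_k = 4*3**k*(3*k + 5)*factorial(k + 1) = t_k.

s_k = 4*3**k*factorial(k + 1)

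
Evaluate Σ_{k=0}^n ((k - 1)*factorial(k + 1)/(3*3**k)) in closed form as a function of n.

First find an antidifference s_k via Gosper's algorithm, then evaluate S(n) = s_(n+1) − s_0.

Step 1: r(k) = k*(k + 2)/(3*(k - 1)).
Factor: A=k/3 + 2/3; B=1; C=k - 1.
Need (k/3 + 2/3)·f(k+1) − (1)·f(k) = k - 1.
deg f ≤ 0 (via 1,0,1).
Solving with deg f ≤ 0: f(k) = 3.
Certificate R = B(k−1)f/C = 3/(k - 1) gives s_k = factorial(k + 1)/3**k.
s_(k+1) − s_k = (k - 1)*factorial(k + 1)/(3*3**k) = t_k.
s_(n+1) = 3**(-n - 1)*factorial(n + 2) and s_(0) = 1, so S(n) = -1 + factorial(n + 2)/(3*3**n).

S(n) = -1 + factorial(n + 2)/(3*3**n)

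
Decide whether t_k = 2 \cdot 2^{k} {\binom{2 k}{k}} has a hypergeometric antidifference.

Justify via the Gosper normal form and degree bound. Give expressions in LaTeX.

No — t_k has no hypergeometric antidifference.

r(k) = 4*(2*k + 1)/(k + 1) after simplifying.
Factor: A=8*k + 4; B=k + 1; C=1.
f must satisfy (8*k + 4)·f(k+1) − (k)·f(k) = 1.
deg f ≤ -1 (via 1,1,0).
Negative degree bound (-1): no f exists, t_k not Gosper-summable.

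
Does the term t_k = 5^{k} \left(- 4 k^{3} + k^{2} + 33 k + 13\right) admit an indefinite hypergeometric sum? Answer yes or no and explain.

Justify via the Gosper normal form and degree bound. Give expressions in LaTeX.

t_(k+1)/t_k = 5*(4*k**3 + 11*k**2 - 23*k - 43)/(4*k**3 - k**2 - 33*k - 13).
So A=5 and B=1, with C=k**3 - k**2/4 - 33*k/4 - 13/4.
f must satisfy (5)·f(k+1) − (1)·f(k) = k**3 - k**2/4 - 33*k/4 - 13/4.
Degrees (0,0,3) ⇒ d ≤ 3.
A polynomial solution: f(k) = (k + 1)*(k**2 - 5*k + 3)/4.
Certificate R = B(k−1)f/C = (k + 1)*(k**2 - 5*k + 3)/(4*k**3 - k**2 - 33*k - 13) gives s_k = 5**k*(-k**3 + 4*k**2 + 2*k - 3).
Verify: 5**k*(-4*k**3 + k**2 + 33*k + 13) matches t_k.

Yes. s_k = 5^{k} \left(- k^{3} + 4 k^{2} + 2 k - 3\right).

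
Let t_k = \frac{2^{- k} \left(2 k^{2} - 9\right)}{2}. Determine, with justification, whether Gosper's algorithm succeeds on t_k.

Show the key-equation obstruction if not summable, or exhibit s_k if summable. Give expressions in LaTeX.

Ratio r(k) = (2*(k + 1)**2 - 9)/(2*(2*k**2 - 9)).
Gosper form: A/B · C(k+1)/C(k) with A=1/2, B=1, C=k**2 - 9/2.
Set up (1/2)·f(k+1) − (1)·f(k) − (k**2 - 9/2) = 0.
Degrees (0,0,2) ⇒ d ≤ 2.
A polynomial solution: f(k) = -2*k**2 - 4*k + 3.
So s_k = (B(k−1)f/C)·t_k = (-2*(2*k**2 + 4*k - 3)/(2*k**2 - 9))·t_k = (-2*k**2 - 4*k + 3)/2**k.
s_(k+1) − s_k = (2*k**2 - 9)/(2*2**k) = t_k.

Yes. s_k = 2^{- k} \left(- 2 k^{2} - 4 k + 3\right).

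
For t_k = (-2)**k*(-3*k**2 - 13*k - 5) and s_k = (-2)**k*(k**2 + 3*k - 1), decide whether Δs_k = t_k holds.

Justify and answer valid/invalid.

valid; difference matches t_k

s_(k+1) = (-2)**(k + 1)*(k**2 + 5*k + 3)
s_(k+1) − s_k = (-2)**k*(-3*k**2 - 13*k - 5)
(s_(k+1) − s_k) − t_k = 0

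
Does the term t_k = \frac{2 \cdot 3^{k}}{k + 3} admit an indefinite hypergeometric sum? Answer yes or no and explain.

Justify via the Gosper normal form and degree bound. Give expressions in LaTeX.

Ratio r(k) = 3*(k + 3)/(k + 4).
Normal form (A,B,C) = (3*k + 9, k + 4, 1).
f must satisfy (3*k + 9)·f(k+1) − (k + 3)·f(k) = 1.
From deg A=1, deg B=1, deg C=0: d=-1.
Bound -1 < 0, so the key equation has no polynomial solution.

No — negative degree bound, so no certificate f.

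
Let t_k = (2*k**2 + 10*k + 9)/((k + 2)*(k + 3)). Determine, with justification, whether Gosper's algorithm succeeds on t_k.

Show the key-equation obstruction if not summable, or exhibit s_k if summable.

Yes. s_k = k*(4*k + 5)/(2*(k + 2)).

The ratio is (k + 2)*(10*k + 2*(k + 1)**2 + 19)/((k + 4)*(2*k**2 + 10*k + 9)).
Factor: A=k + 2; B=k + 4; C=k**2 + 5*k + 9/2.
f must satisfy (k + 2)·f(k+1) − (k + 3)·f(k) = k**2 + 5*k + 9/2.
deg f ≤ 2 (via 1,1,2).
Solve for f: f(k) = k*(4*k + 5)/4 (degree 2 ≤ 2).
R(k) = B(k−1)·f(k)/C(k) = k*(k + 3)*(4*k + 5)/(2*(2*k**2 + 10*k + 9)); s_k = R·t_k = k*(4*k + 5)/(2*(k + 2)).
s_(k+1) − s_k = (2*k**2 + 10*k + 9)/(k**2 + 5*k + 6) = t_k.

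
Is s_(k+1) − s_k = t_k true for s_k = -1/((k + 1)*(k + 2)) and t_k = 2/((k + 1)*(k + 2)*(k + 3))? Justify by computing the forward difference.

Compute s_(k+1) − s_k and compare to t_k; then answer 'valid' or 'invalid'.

valid; difference matches t_k

s_(k+1) = -1/((k + 2)*(k + 3))
s_(k+1) − s_k = 2/(k**3 + 6*k**2 + 11*k + 6)
(s_(k+1) − s_k) − t_k = 0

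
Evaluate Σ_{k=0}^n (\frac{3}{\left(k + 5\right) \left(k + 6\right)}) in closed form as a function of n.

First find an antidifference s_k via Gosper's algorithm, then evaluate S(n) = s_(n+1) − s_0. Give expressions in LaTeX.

S(n) = \frac{3 \left(n + 1\right)}{5 \left(n + 6\right)}

The ratio is (k + 5)/(k + 7).
Factor: A=k + 5; B=k + 7; C=1.
Set up (k + 5)·f(k+1) − (k + 6)·f(k) − (1) = 0.
From deg A=1, deg B=1, deg C=0: d=1.
Match coefficients ⇒ f(k) = k/5.
So s_k = (B(k−1)f/C)·t_k = (k*(k + 6)/5)·t_k = 3*k/(5*(k + 5)).
s_(k+1) − s_k = 3/(k**2 + 11*k + 30) = t_k.
s_(n+1) = 3*(n + 1)/(5*(n + 6)) and s_(0) = 0, so S(n) = 3*(n + 1)/(5*(n + 6)).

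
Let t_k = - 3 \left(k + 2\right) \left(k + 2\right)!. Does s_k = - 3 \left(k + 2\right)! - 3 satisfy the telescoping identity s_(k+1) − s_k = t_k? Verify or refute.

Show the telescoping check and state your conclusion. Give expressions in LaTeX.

valid (s_(k+1) − s_k reduces to t_k)

s_(k+1) = -3*factorial(k + 3) - 3
s_(k+1) − s_k = -3*(k + 2)*factorial(k + 2)
(s_(k+1) − s_k) − t_k = 0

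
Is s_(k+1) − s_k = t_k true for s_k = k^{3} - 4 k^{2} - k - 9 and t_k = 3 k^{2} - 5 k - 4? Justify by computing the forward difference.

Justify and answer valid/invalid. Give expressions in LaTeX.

s_(k+1) = k**3 - k**2 - 6*k - 13
s_(k+1) − s_k = 3*k**2 - 5*k - 4
(s_(k+1) − s_k) − t_k = 0

Valid: the claim telescopes to t_k.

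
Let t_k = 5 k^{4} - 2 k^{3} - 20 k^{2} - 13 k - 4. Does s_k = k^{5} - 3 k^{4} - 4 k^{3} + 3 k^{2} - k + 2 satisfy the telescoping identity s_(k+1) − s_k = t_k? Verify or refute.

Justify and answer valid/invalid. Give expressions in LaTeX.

s_(k+1) = k**5 + 2*k**4 - 6*k**3 - 17*k**2 - 14*k - 2
s_(k+1) − s_k = 5*k**4 - 2*k**3 - 20*k**2 - 13*k - 4
(s_(k+1) − s_k) − t_k = 0

Valid: the claim telescopes to t_k.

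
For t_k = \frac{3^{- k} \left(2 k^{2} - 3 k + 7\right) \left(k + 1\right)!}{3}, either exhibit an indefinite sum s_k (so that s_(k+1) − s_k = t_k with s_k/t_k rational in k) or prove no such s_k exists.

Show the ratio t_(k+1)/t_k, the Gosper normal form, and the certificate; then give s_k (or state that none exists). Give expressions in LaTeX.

Compute t_(k+1)/t_k: get (k + 2)*(-3*k + 2*(k + 1)**2 + 4)/(3*(2*k**2 - 3*k + 7)).
Gosper form: A/B · C(k+1)/C(k) with A=k/3 + 2/3, B=1, C=k**2 - 3*k/2 + 7/2.
Need (k/3 + 2/3)·f(k+1) − (1)·f(k) = k**2 - 3*k/2 + 7/2.
deg f ≤ 1 (via 1,0,2).
Coefficient equations give f(k) = 3*(2*k - 3)/2.
R(k) = B(k−1)·f(k)/C(k) = 3*(2*k - 3)/(2*k**2 - 3*k + 7); s_k = R·t_k = (2*k - 3)*factorial(k + 1)/3**k.
Verify: (2*k**2 - 3*k + 7)*factorial(k + 1)/(3*3**k) matches t_k.

s_k = 3^{- k} \left(2 k - 3\right) \left(k + 1\right)!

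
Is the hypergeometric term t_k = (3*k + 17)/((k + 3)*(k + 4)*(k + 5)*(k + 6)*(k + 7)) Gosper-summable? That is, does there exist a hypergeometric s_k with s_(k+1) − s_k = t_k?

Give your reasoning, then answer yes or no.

Step 1: r(k) = (k + 3)*(3*k + 20)/((k + 8)*(3*k + 17)).
A = k + 3, B = k + 8, C = k + 17/3.
Need (k + 3)·f(k+1) − (k + 7)·f(k) = k + 17/3.
From deg A=1, deg B=1, deg C=1: d=4.
Match coefficients ⇒ f(k) = k*(k + 5)*(k**2 + 13*k + 54)/216.
Then R = B(k−1)f/C = k*(k + 5)*(k + 7)*(k**2 + 13*k + 54)/(72*(3*k + 17)), so s_k = R(k)·t_k = k*(k**2 + 13*k + 54)/(72*(k**3 + 13*k**2 + 54*k + 72)).
Check: Δs_k = (3*k + 17)/(k**5 + 25*k**4 + 245*k**3 + 1175*k**2 + 2754*k + 2520). ✓

Yes. s_k = k*(k**2 + 13*k + 54)/(72*(k**3 + 13*k**2 + 54*k + 72)).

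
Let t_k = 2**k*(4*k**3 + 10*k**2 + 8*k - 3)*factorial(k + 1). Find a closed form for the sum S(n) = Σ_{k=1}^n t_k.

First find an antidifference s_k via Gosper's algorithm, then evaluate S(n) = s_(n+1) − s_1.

Ratio r(k) = 2*(4*k**4 + 30*k**3 + 84*k**2 + 99*k + 38)/(4*k**3 + 10*k**2 + 8*k - 3).
A = 2*k + 4, B = 1, C = k**3 + 5*k**2/2 + 2*k - 3/4.
Solve (2*k + 4)·f(k+1) − (1)·f(k) = k**3 + 5*k**2/2 + 2*k - 3/4.
d = 2 from the (1,0,3) case.
A polynomial solution: f(k) = (2*k**2 - 2*k - 1)/4.
Certificate R = B(k−1)f/C = (2*k**2 - 2*k - 1)/(4*k**3 + 10*k**2 + 8*k - 3) gives s_k = 2**k*(2*k**2 - 2*k - 1)*factorial(k + 1).
s_(k+1) − s_k = 2**k*(4*k**3 + 10*k**2 + 8*k - 3)*factorial(k + 1) = t_k.
Σ_(k=1)^n t_k = s_(n+1) − s_(1) = (2**(n + 1)*(2*n**2 + 2*n - 1)*factorial(n + 2)) − (-4), i.e. 4*2**n*n**4*factorial(n) + 16*2**n*n**3*factorial(n) + 18*2**n*n**2*factorial(n) + 2*2**n*n*factorial(n) - 4*2**n*factorial(n) + 4.

S(n) = 4*2**n*n**4*factorial(n) + 16*2**n*n**3*factorial(n) + 18*2**n*n**2*factorial(n) + 2*2**n*n*factorial(n) - 4*2**n*factorial(n) + 4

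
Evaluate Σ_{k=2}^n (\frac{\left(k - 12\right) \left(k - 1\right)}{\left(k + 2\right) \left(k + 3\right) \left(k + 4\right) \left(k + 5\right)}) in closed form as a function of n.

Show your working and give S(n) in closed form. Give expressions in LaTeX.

S(n) = \frac{n \left(- n^{2} - 72 n + 73\right)}{60 \left(n^{3} + 12 n^{2} + 47 n + 60\right)}

t_(k+1)/t_k = k*(k - 11)*(k + 2)/((k - 12)*(k - 1)*(k + 6)).
A = k + 2, B = k + 6, C = k**2 - 13*k + 12.
Set up (k + 2)·f(k+1) − (k + 5)·f(k) − (k**2 - 13*k + 12) = 0.
Degrees (1,1,2) ⇒ d ≤ 3.
Match coefficients ⇒ f(k) = k*(k**2 - 3*k + 74)/12.
Get s_k = R·t_k = k*(k**2 - 3*k + 74)/(12*(k**3 + 9*k**2 + 26*k + 24)) with R(k) = B(k−1)f(k)/C(k) = k*(k + 5)*(k**2 - 3*k + 74)/(12*(k - 12)*(k - 1)).
Verify: (k**2 - 13*k + 12)/(k**4 + 14*k**3 + 71*k**2 + 154*k + 120) matches t_k.
Σ_(k=2)^n t_k = s_(n+1) − s_(2) = ((n**3 + 71*n + 72)/(12*(n**3 + 12*n**2 + 47*n + 60))) − (1/10), i.e. n*(-n**2 - 72*n + 73)/(60*(n**3 + 12*n**2 + 47*n + 60)).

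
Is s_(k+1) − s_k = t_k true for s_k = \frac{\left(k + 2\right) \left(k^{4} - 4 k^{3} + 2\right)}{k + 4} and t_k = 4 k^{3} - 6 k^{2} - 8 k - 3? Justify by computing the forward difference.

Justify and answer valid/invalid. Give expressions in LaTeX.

s_(k+1) = (k + 3)*((k + 1)**4 - 4*(k + 1)**3 + 2)/(k + 5)
s_(k+1) − s_k = (4*k**5 + 24*k**4 - 10*k**3 - 131*k**2 - 117*k - 32)/(k**2 + 9*k + 20)
(s_(k+1) − s_k) − t_k = 2*(-3*k**4 - 14*k**3 + 32*k**2 + 35*k + 14)/(k**2 + 9*k + 20)

Invalid: residual \frac{2 \left(- 3 k^{4} - 14 k^{3} + 32 k^{2} + 35 k + 14\right)}{k^{2} + 9 k + 20} ≠ 0.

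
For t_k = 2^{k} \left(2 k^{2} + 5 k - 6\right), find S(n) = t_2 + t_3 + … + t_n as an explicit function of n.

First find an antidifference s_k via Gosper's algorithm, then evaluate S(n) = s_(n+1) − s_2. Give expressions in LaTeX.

Compute t_(k+1)/t_k: get 2*(2*k**2 + 9*k + 1)/(2*k**2 + 5*k - 6).
Gosper form: A/B · C(k+1)/C(k) with A=2, B=1, C=k**2 + 5*k/2 - 3.
Key eq: (2)·f(k+1) = (1)·f(k) + (k**2 + 5*k/2 - 3).
Degrees (0,0,2) ⇒ d ≤ 2.
Solve for f: f(k) = (2*k**2 - 3*k - 4)/2 (degree 2 ≤ 2).
Certificate R = B(k−1)f/C = (2*k**2 - 3*k - 4)/(2*k**2 + 5*k - 6) gives s_k = 2**k*(2*k**2 - 3*k - 4).
Check: Δs_k = 2**k*(2*k**2 + 5*k - 6). ✓
Σ_(k=2)^n t_k = s_(n+1) − s_(2) = (2**(n + 1)*(2*n**2 + n - 5)) − (-8), i.e. 4*2**n*n**2 + 2*2**n*n - 10*2**n + 8.

S(n) = 4 \cdot 2^{n} n^{2} + 2 \cdot 2^{n} n - 10 \cdot 2^{n} + 8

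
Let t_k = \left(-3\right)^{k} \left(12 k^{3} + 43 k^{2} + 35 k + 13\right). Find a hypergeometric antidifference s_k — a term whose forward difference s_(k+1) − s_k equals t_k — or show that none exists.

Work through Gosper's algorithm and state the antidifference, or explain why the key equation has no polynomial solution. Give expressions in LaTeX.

s_k = \left(-3\right)^{k} \left(- 3 k^{3} - 4 k^{2} + 4 k - 1\right)

Step 1: r(k) = 3*(-12*k**3 - 79*k**2 - 157*k - 103)/(12*k**3 + 43*k**2 + 35*k + 13).
Factor: A=-3; B=1; C=k**3 + 43*k**2/12 + 35*k/12 + 13/12.
Need (-3)·f(k+1) − (1)·f(k) = k**3 + 43*k**2/12 + 35*k/12 + 13/12.
From deg A=0, deg B=0, deg C=3: d=3.
Coefficient equations give f(k) = -(3*k**3 + 4*k**2 - 4*k + 1)/12.
Get s_k = R·t_k = (-3)**k*(-3*k**3 - 4*k**2 + 4*k - 1) with R(k) = B(k−1)f(k)/C(k) = -(3*k**3 + 4*k**2 - 4*k + 1)/(12*k**3 + 43*k**2 + 35*k + 13).
s_(k+1) − s_k = (-3)**k*(12*k**3 + 43*k**2 + 35*k + 13) = t_k.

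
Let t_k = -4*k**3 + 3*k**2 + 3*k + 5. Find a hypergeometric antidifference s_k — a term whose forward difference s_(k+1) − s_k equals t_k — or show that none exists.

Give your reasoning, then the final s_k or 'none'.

s_k = k*(-k**3 + 3*k**2 - k + 4)

Compute t_(k+1)/t_k: get (4*k**3 + 9*k**2 + 3*k - 7)/(4*k**3 - 3*k**2 - 3*k - 5).
Take A(k)=1, B(k)=1, C(k)=k**3 - 3*k**2/4 - 3*k/4 - 5/4.
Set up (1)·f(k+1) − (1)·f(k) − (k**3 - 3*k**2/4 - 3*k/4 - 5/4) = 0.
Degrees (0,0,3) ⇒ d ≤ 4.
Coefficient equations give f(k) = k*(k**3 - 3*k**2 + k - 4)/4.
R(k) = B(k−1)·f(k)/C(k) = k*(k**3 - 3*k**2 + k - 4)/(4*k**3 - 3*k**2 - 3*k - 5); s_k = R·t_k = k*(-k**3 + 3*k**2 - k + 4).
Verify: -4*k**3 + 3*k**2 + 3*k + 5 matches t_k.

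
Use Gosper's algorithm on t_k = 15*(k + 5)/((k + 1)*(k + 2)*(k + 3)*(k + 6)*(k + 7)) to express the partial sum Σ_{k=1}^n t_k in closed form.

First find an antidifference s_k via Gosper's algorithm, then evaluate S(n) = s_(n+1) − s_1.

Ratio r(k) = (k + 1)*(k + 6)**2/((k + 4)*(k + 5)*(k + 8)).
Take A(k)=k + 1, B(k)=k + 8, C(k)=k**3 + 14*k**2 + 65*k + 100.
Set up (k + 1)·f(k+1) − (k + 7)·f(k) − (k**3 + 14*k**2 + 65*k + 100) = 0.
deg f ≤ 6 (via 1,1,3).
Solving with deg f ≤ 6: f(k) = k*(k + 3)*(k + 4)**2*(k + 5)**2/36.
R(k) = B(k−1)·f(k)/C(k) = k*(k + 3)*(k + 4)*(k + 7)/36; s_k = R·t_k = 5*k*(k**2 + 9*k + 20)/(12*(k**3 + 9*k**2 + 20*k + 12)).
Δs = 15*(k + 5)/(k**5 + 19*k**4 + 131*k**3 + 401*k**2 + 540*k + 252), as required.
s_(n+1) = 5*(n**3 + 12*n**2 + 41*n + 30)/(12*(n**3 + 12*n**2 + 41*n + 42)) and s_(1) = 25/84, so S(n) = 5*n*(n**2 + 12*n + 41)/(42*(n**3 + 12*n**2 + 41*n + 42)).

S(n) = 5*n*(n**2 + 12*n + 41)/(42*(n**3 + 12*n**2 + 41*n + 42))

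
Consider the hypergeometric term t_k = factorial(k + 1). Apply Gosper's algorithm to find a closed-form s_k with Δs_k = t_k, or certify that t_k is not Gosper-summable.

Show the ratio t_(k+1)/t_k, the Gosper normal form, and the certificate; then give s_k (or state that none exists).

t_(k+1)/t_k = k + 2.
Take A(k)=k + 2, B(k)=1, C(k)=1.
Key eq: (k + 2)·f(k+1) = (1)·f(k) + (1).
Degrees (1,0,0) ⇒ d ≤ -1.
d = -1 < 0 ⇒ no nonzero polynomial f; not summable.

no hypergeometric antidifference exists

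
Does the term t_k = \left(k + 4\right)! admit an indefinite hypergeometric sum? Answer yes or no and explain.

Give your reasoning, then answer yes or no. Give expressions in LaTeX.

t_(k+1)/t_k = k + 5.
Gosper form: A/B · C(k+1)/C(k) with A=k + 5, B=1, C=1.
Solve (k + 5)·f(k+1) − (1)·f(k) = 1.
From deg A=1, deg B=0, deg C=0: d=-1.
Negative degree bound (-1): no f exists, t_k not Gosper-summable.

No — key equation has no polynomial f.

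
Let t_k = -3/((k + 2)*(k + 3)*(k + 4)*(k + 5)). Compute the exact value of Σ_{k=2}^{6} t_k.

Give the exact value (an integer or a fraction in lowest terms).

Ratio r(k) = (k + 2)/(k + 6).
Gosper form: A/B · C(k+1)/C(k) with A=k + 2, B=k + 6, C=1.
Key eq: (k + 2)·f(k+1) = (k + 5)·f(k) + (1).
From deg A=1, deg B=1, deg C=0: d=3.
Coefficient equations give f(k) = k*(k**2 + 9*k + 26)/72.
R(k) = B(k−1)·f(k)/C(k) = k*(k + 5)*(k**2 + 9*k + 26)/72; s_k = R·t_k = k*(-k**2 - 9*k - 26)/(24*(k + 2)*(k + 3)*(k + 4)).
Δs = -3/(k**4 + 14*k**3 + 71*k**2 + 154*k + 120), as required.
Sum = s_(7) − s_(2); s_(7) = -161/3960, s_(2) = -1/30 ⇒ -29/3960.

Σ = -29/3960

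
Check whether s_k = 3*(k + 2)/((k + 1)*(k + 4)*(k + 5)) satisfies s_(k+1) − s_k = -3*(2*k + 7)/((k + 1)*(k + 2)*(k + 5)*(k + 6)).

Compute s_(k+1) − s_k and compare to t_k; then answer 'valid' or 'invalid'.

s_(k+1) = 3*(k + 3)/((k + 2)*(k + 5)*(k + 6))
s_(k+1) − s_k = 3*(-2*k**2 - 9*k - 12)/(k**5 + 18*k**4 + 121*k**3 + 372*k**2 + 508*k + 240)
(s_(k+1) − s_k) − t_k = 6*(3*k + 8)/(k**5 + 18*k**4 + 121*k**3 + 372*k**2 + 508*k + 240)

Invalid: residual 6*(3*k + 8)/(k**5 + 18*k**4 + 121*k**3 + 372*k**2 + 508*k + 240) ≠ 0.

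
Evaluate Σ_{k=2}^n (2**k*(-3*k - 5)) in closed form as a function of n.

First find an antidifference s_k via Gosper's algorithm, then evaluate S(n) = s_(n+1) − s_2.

The ratio is 2*(3*k + 8)/(3*k + 5).
Take A(k)=2, B(k)=1, C(k)=k + 5/3.
Need (2)·f(k+1) − (1)·f(k) = k + 5/3.
Bound: deg f ≤ 1.
Solve for f: f(k) = (3*k - 1)/3 (degree 1 ≤ 1).
So s_k = (B(k−1)f/C)·t_k = ((3*k - 1)/(3*k + 5))·t_k = 2**k*(1 - 3*k).
Check: Δs_k = 2**k*(-3*k - 5). ✓
Telescope: S(n) = s_(n+1) − s_(2) = 2**(n + 1)*(-3*n - 2) − (-20) = -6*2**n*n - 4*2**n + 20.

S(n) = -6*2**n*n - 4*2**n + 20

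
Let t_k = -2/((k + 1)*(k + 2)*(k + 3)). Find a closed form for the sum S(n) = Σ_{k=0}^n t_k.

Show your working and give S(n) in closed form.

t_(k+1)/t_k = (k + 1)/(k + 4).
Normal form (A,B,C) = (k + 1, k + 4, 1).
Key eq: (k + 1)·f(k+1) = (k + 3)·f(k) + (1).
deg f ≤ 2 (via 1,1,0).
Match coefficients ⇒ f(k) = k*(k + 3)/4.
Certificate R = B(k−1)f/C = k*(k + 3)**2/4 gives s_k = k*(-k - 3)/(2*(k + 1)*(k + 2)).
Δs = -2/(k**3 + 6*k**2 + 11*k + 6), as required.
s_(n+1) = (-n**2 - 5*n - 4)/(2*(n**2 + 5*n + 6)) and s_(0) = 0, so S(n) = (-n**2 - 5*n - 4)/(2*(n**2 + 5*n + 6)).

S(n) = (-n**2 - 5*n - 4)/(2*(n**2 + 5*n + 6))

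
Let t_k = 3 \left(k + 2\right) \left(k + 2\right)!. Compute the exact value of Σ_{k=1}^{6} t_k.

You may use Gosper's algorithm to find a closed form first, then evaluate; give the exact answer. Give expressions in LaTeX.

Σ = 1088622

Compute t_(k+1)/t_k: get (k + 3)**2/(k + 2).
Gosper form: A/B · C(k+1)/C(k) with A=k + 3, B=1, C=k + 2.
f must satisfy (k + 3)·f(k+1) − (1)·f(k) = k + 2.
deg f ≤ 0 (via 1,0,1).
Solve for f: f(k) = 1 (degree 0 ≤ 0).
So s_k = (B(k−1)f/C)·t_k = (1/(k + 2))·t_k = 3*factorial(k + 2).
Check: Δs_k = 3*(k + 2)*factorial(k + 2). ✓
Evaluate s at k=7 and k=1: 1088640 and 18; difference 1088622.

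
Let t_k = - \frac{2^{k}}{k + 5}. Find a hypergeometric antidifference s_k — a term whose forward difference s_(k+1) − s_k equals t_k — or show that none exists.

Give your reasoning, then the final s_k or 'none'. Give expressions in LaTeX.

Ratio r(k) = 2*(k + 5)/(k + 6).
So A=2*k + 10 and B=k + 6, with C=1.
Solve (2*k + 10)·f(k+1) − (k + 5)·f(k) = 1.
Bound: deg f ≤ -1.
Negative degree bound (-1): no f exists, t_k not Gosper-summable.

none (Gosper's algorithm certifies no s_k)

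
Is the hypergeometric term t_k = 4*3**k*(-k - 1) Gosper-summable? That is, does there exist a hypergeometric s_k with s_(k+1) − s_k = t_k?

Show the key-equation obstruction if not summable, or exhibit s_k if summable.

t_(k+1)/t_k = 3*(k + 2)/(k + 1).
Factor: A=3; B=1; C=k + 1.
Set up (3)·f(k+1) − (1)·f(k) − (k + 1) = 0.
From deg A=0, deg B=0, deg C=1: d=1.
Solve for f: f(k) = (2*k - 1)/4 (degree 1 ≤ 1).
Get s_k = R·t_k = 3**k*(1 - 2*k) with R(k) = B(k−1)f(k)/C(k) = (2*k - 1)/(4*(k + 1)).
Verify: 4*3**k*(-k - 1) matches t_k.

Yes. s_k = 3**k*(1 - 2*k).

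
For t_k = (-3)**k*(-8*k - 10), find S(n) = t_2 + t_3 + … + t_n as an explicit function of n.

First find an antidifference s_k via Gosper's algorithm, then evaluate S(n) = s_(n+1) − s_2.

S(n) = -6*(-3)**n*n + 3*(-3)**(n + 1) - 45

Compute t_(k+1)/t_k: get 3*(-4*k - 9)/(4*k + 5).
So A=-3 and B=1, with C=k + 5/4.
f must satisfy (-3)·f(k+1) − (1)·f(k) = k + 5/4.
Degrees (0,0,1) ⇒ d ≤ 1.
Solving with deg f ≤ 1: f(k) = -(2*k + 1)/8.
Certificate R = B(k−1)f/C = -(2*k + 1)/(2*(4*k + 5)) gives s_k = (-3)**k*(2*k + 1).
Check: Δs_k = (-3)**k*(-8*k - 10). ✓
Telescope: S(n) = s_(n+1) − s_(2) = (-3)**(n + 1)*(2*n + 3) − (45) = -6*(-3)**n*n + 3*(-3)**(n + 1) - 45.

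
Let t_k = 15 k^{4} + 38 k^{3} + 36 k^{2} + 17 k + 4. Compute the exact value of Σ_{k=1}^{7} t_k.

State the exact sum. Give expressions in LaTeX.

Σ = 105476

Step 1: r(k) = (15*k**4 + 98*k**3 + 240*k**2 + 263*k + 110)/(15*k**4 + 38*k**3 + 36*k**2 + 17*k + 4).
A = 1, B = 1, C = k**4 + 38*k**3/15 + 12*k**2/5 + 17*k/15 + 4/15.
f must satisfy (1)·f(k+1) − (1)·f(k) = k**4 + 38*k**3/15 + 12*k**2/5 + 17*k/15 + 4/15.
deg f ≤ 5 (via 0,0,4).
Solving with deg f ≤ 5: f(k) = k*(k + 1)*(3*k**3 - k**2 - k + 1)/15.
So s_k = (B(k−1)f/C)·t_k = (k*(3*k**3 - k**2 - k + 1)/(15*k**3 + 23*k**2 + 13*k + 4))·t_k = 3*k**5 + 2*k**4 - 2*k**3 + k.
Verify: 15*k**4 + 38*k**3 + 36*k**2 + 17*k + 4 matches t_k.
Sum = s_(8) − s_(1); s_(8) = 105480, s_(1) = 4 ⇒ 105476.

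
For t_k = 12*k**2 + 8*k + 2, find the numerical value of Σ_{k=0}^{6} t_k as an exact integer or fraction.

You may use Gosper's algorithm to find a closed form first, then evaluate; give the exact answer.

Σ = 1274

Compute t_(k+1)/t_k: get (6*k**2 + 16*k + 11)/(6*k**2 + 4*k + 1).
So A=1 and B=1, with C=k**2 + 2*k/3 + 1/6.
f must satisfy (1)·f(k+1) − (1)·f(k) = k**2 + 2*k/3 + 1/6.
deg f ≤ 3 (via 0,0,2).
Match coefficients ⇒ f(k) = k**2*(2*k - 1)/6.
So s_k = (B(k−1)f/C)·t_k = (k**2*(2*k - 1)/(6*k**2 + 4*k + 1))·t_k = k**2*(4*k - 2).
s_(k+1) − s_k = 12*k**2 + 8*k + 2 = t_k.
Sum = s_(7) − s_(0); s_(7) = 1274, s_(0) = 0 ⇒ 1274.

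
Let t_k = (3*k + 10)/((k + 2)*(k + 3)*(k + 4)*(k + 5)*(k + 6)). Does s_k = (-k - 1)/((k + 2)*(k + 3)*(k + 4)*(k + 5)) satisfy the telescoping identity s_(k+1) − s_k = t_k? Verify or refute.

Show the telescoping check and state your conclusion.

s_(k+1) = (-k - 2)/((k + 3)*(k + 4)*(k + 5)*(k + 6))
s_(k+1) − s_k = ((k + 1)*(k + 6) - (k + 2)**2)/((k + 2)*(k + 3)*(k + 4)*(k + 5)*(k + 6))
(s_(k+1) − s_k) − t_k = -8/(k**5 + 20*k**4 + 155*k**3 + 580*k**2 + 1044*k + 720)

Invalid: residual -8/(k**5 + 20*k**4 + 155*k**3 + 580*k**2 + 1044*k + 720) ≠ 0.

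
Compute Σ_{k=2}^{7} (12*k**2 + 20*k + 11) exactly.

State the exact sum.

r(k) = (12*k**2 + 44*k + 43)/(12*k**2 + 20*k + 11) after simplifying.
Take A(k)=1, B(k)=1, C(k)=k**2 + 5*k/3 + 11/12.
Solve (1)·f(k+1) − (1)·f(k) = k**2 + 5*k/3 + 11/12.
Bound: deg f ≤ 3.
Match coefficients ⇒ f(k) = k*(4*k**2 + 4*k + 3)/12.
R(k) = B(k−1)·f(k)/C(k) = k*(4*k**2 + 4*k + 3)/(12*k**2 + 20*k + 11); s_k = R·t_k = k*(4*k**2 + 4*k + 3).
Check: Δs_k = 12*k**2 + 20*k + 11. ✓
Evaluate s at k=8 and k=2: 2328 and 54; difference 2274.

Σ = 2274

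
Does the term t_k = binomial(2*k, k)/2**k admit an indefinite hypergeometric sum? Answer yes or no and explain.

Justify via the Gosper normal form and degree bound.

Compute t_(k+1)/t_k: get (2*k + 1)/(k + 1).
So A=2*k + 1 and B=k + 1, with C=1.
Solve (2*k + 1)·f(k+1) − (k)·f(k) = 1.
Bound: deg f ≤ -1.
Bound -1 < 0, so the key equation has no polynomial solution.

No. Not Gosper-summable.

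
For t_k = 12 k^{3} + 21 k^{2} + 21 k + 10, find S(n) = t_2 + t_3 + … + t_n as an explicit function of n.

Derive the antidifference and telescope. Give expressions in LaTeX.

t_(k+1)/t_k = (12*k**3 + 57*k**2 + 99*k + 64)/(12*k**3 + 21*k**2 + 21*k + 10).
Normal form (A,B,C) = (1, 1, k**3 + 7*k**2/4 + 7*k/4 + 5/6).
Solve (1)·f(k+1) − (1)·f(k) = k**3 + 7*k**2/4 + 7*k/4 + 5/6.
d = 4 from the (0,0,3) case.
Solving with deg f ≤ 4: f(k) = k*(3*k**3 + k**2 + 3*k + 3)/12.
R(k) = B(k−1)·f(k)/C(k) = k*(3*k**3 + k**2 + 3*k + 3)/(12*k**3 + 21*k**2 + 21*k + 10); s_k = R·t_k = k*(3*k**3 + k**2 + 3*k + 3).
s_(k+1) − s_k = 12*k**3 + 21*k**2 + 21*k + 10 = t_k.
Σ_(k=2)^n t_k = s_(n+1) − s_(2) = (3*n**4 + 13*n**3 + 24*n**2 + 24*n + 10) − (74), i.e. 3*n**4 + 13*n**3 + 24*n**2 + 24*n - 64.

S(n) = 3 n^{4} + 13 n^{3} + 24 n^{2} + 24 n - 64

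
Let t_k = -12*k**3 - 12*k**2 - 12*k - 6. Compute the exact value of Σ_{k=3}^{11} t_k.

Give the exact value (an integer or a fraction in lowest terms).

t_(k+1)/t_k = (2*k**3 + 8*k**2 + 12*k + 7)/(2*k**3 + 2*k**2 + 2*k + 1).
Gosper form: A/B · C(k+1)/C(k) with A=1, B=1, C=k**3 + k**2 + k + 1/2.
f must satisfy (1)·f(k+1) − (1)·f(k) = k**3 + k**2 + k + 1/2.
From deg A=0, deg B=0, deg C=3: d=4.
A polynomial solution: f(k) = k*(3*k**3 - 2*k**2 + 3*k + 2)/12.
So s_k = (B(k−1)f/C)·t_k = (k*(3*k**3 - 2*k**2 + 3*k + 2)/(6*(2*k**3 + 2*k**2 + 2*k + 1)))·t_k = k*(-3*k**3 + 2*k**2 - 3*k - 2).
Δs = -12*k**3 - 12*k**2 - 12*k - 6, as required.
Σ_(k=3)^(11) t_k = s_(12) − s_(3) = -59208 − (-222) = -58986.

Σ = -58986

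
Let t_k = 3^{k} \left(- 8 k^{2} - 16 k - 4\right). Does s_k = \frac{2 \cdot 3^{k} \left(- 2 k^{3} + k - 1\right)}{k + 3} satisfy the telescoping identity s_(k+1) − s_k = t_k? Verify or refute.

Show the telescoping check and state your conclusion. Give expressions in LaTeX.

Invalid: residual \frac{3^{k} \left(16 k^{3} + 72 k^{2} + 112 k + 20\right)}{k^{2} + 7 k + 12} ≠ 0.

s_(k+1) = 6*3**k*(k - 2*(k + 1)**3)/(k + 4)
s_(k+1) − s_k = 3**k*(-8*k**4 - 56*k**3 - 140*k**2 - 108*k - 28)/(k**2 + 7*k + 12)
(s_(k+1) − s_k) − t_k = 3**k*(16*k**3 + 72*k**2 + 112*k + 20)/(k**2 + 7*k + 12)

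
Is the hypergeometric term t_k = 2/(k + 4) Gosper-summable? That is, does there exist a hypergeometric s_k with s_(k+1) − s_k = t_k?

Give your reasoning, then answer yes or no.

No; the coefficient equations for f are inconsistent.

t_(k+1)/t_k = (k + 4)/(k + 5).
Gosper form: A/B · C(k+1)/C(k) with A=k + 4, B=k + 5, C=1.
Key eq: (k + 4)·f(k+1) = (k + 4)·f(k) + (1).
Degrees (1,1,0) ⇒ d ≤ 0.
Write f(k) = c0. Then LHS − RHS = -1, requiring -1 = 0: contradictory. No certificate.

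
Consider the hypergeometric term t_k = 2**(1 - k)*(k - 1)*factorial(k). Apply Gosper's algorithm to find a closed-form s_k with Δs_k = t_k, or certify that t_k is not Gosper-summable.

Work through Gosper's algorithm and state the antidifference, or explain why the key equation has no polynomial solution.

s_k = 2**(2 - k)*factorial(k)

Step 1: r(k) = k*(k + 1)/(2*(k - 1)).
Take A(k)=k/2 + 1/2, B(k)=1, C(k)=k - 1.
Need (k/2 + 1/2)·f(k+1) − (1)·f(k) = k - 1.
Bound: deg f ≤ 0.
Solve for f: f(k) = 2 (degree 0 ≤ 0).
Then R = B(k−1)f/C = 2/(k - 1), so s_k = R(k)·t_k = 2**(2 - k)*factorial(k).
s_(k+1) − s_k = 2**(1 - k)*(k - 1)*factorial(k) = t_k.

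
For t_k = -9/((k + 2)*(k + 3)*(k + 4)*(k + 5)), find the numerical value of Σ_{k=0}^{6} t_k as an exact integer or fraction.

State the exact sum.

Σ = -161/1320

Ratio r(k) = (k + 2)/(k + 6).
Normal form (A,B,C) = (k + 2, k + 6, 1).
f must satisfy (k + 2)·f(k+1) − (k + 5)·f(k) = 1.
d = 3 from the (1,1,0) case.
Solve for f: f(k) = k*(k**2 + 9*k + 26)/72 (degree 3 ≤ 3).
Get s_k = R·t_k = k*(-k**2 - 9*k - 26)/(8*(k + 2)*(k + 3)*(k + 4)) with R(k) = B(k−1)f(k)/C(k) = k*(k + 5)*(k**2 + 9*k + 26)/72.
Verify: -9/(k**4 + 14*k**3 + 71*k**2 + 154*k + 120) matches t_k.
Σ_(k=0)^(6) t_k = s_(7) − s_(0) = -161/1320 − (0) = -161/1320.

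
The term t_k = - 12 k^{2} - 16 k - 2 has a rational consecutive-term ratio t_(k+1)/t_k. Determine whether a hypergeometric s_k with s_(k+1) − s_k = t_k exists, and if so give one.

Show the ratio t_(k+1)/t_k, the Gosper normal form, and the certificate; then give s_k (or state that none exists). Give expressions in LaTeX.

Ratio r(k) = (6*k**2 + 20*k + 15)/(6*k**2 + 8*k + 1).
Normal form (A,B,C) = (1, 1, k**2 + 4*k/3 + 1/6).
f must satisfy (1)·f(k+1) − (1)·f(k) = k**2 + 4*k/3 + 1/6.
Degrees (0,0,2) ⇒ d ≤ 3.
A polynomial solution: f(k) = k*(2*k**2 + k - 2)/6.
Certificate R = B(k−1)f/C = k*(2*k**2 + k - 2)/(6*k**2 + 8*k + 1) gives s_k = 2*k*(-2*k**2 - k + 2).
Verify: -12*k**2 - 16*k - 2 matches t_k.

s_k = 2 k \left(- 2 k^{2} - k + 2\right)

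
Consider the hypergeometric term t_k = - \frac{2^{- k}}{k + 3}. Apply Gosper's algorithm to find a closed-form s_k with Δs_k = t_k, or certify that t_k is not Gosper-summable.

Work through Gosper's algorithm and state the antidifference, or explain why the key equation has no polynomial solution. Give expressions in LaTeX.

Step 1: r(k) = (k + 3)/(2*(k + 4)).
A = k/2 + 3/2, B = k + 4, C = 1.
f must satisfy (k/2 + 3/2)·f(k+1) − (k + 3)·f(k) = 1.
Bound: deg f ≤ -1.
deg f ≤ -1 is impossible — no certificate.

not Gosper-summable; s_k does not exist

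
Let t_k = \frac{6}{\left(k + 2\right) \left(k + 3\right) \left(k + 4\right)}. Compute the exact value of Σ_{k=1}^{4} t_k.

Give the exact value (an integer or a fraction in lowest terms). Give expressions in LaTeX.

Σ = 11/56

Step 1: r(k) = (k + 2)/(k + 5).
Normal form (A,B,C) = (k + 2, k + 5, 1).
Need (k + 2)·f(k+1) − (k + 4)·f(k) = 1.
deg f ≤ 2 (via 1,1,0).
A polynomial solution: f(k) = k*(k + 5)/12.
Certificate R = B(k−1)f/C = k*(k + 4)*(k + 5)/12 gives s_k = k*(k + 5)/(2*(k + 2)*(k + 3)).
Δs = 6/(k**3 + 9*k**2 + 26*k + 24), as required.
Σ_(k=1)^(4) t_k = s_(5) − s_(1) = 25/56 − (1/4) = 11/56.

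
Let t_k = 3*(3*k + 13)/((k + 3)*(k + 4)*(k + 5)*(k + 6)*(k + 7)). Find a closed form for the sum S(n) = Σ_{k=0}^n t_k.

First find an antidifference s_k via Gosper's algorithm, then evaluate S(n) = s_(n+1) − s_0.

Ratio r(k) = (k + 3)*(3*k + 16)/((k + 8)*(3*k + 13)).
Normal form (A,B,C) = (k + 3, k + 8, k + 13/3).
Key eq: (k + 3)·f(k+1) = (k + 7)·f(k) + (k + 13/3).
From deg A=1, deg B=1, deg C=1: d=4.
Coefficient equations give f(k) = k*(k + 4)*(k**2 + 14*k + 63)/270.
So s_k = (B(k−1)f/C)·t_k = (k*(k + 4)*(k + 7)*(k**2 + 14*k + 63)/(90*(3*k + 13)))·t_k = k*(k**2 + 14*k + 63)/(30*(k**3 + 14*k**2 + 63*k + 90)).
Check: Δs_k = 3*(3*k + 13)/(k**5 + 25*k**4 + 245*k**3 + 1175*k**2 + 2754*k + 2520). ✓
s_(n+1) = (n**3 + 17*n**2 + 94*n + 78)/(30*(n**3 + 17*n**2 + 94*n + 168)) and s_(0) = 0, so S(n) = (n**3 + 17*n**2 + 94*n + 78)/(30*(n**3 + 17*n**2 + 94*n + 168)).

S(n) = (n**3 + 17*n**2 + 94*n + 78)/(30*(n**3 + 17*n**2 + 94*n + 168))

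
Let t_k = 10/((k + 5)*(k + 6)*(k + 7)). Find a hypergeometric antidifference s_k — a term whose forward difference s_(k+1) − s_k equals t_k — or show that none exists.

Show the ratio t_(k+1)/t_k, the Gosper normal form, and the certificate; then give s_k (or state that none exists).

t_(k+1)/t_k = (k + 5)/(k + 8).
Normal form (A,B,C) = (k + 5, k + 8, 1).
Set up (k + 5)·f(k+1) − (k + 7)·f(k) − (1) = 0.
Bound: deg f ≤ 2.
Solving with deg f ≤ 2: f(k) = k*(k + 11)/60.
Then R = B(k−1)f/C = k*(k + 7)*(k + 11)/60, so s_k = R(k)·t_k = k*(k + 11)/(6*(k + 5)*(k + 6)).
Verify: 10/(k**3 + 18*k**2 + 107*k + 210) matches t_k.

s_k = k*(k + 11)/(6*(k + 5)*(k + 6))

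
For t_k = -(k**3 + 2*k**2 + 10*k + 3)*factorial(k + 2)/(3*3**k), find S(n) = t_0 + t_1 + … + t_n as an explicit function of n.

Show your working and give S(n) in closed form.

r(k) = (k**4 + 8*k**3 + 32*k**2 + 67*k + 48)/(3*(k**3 + 2*k**2 + 10*k + 3)) after simplifying.
A = k/3 + 1, B = 1, C = k**3 + 2*k**2 + 10*k + 3.
Set up (k/3 + 1)·f(k+1) − (1)·f(k) − (k**3 + 2*k**2 + 10*k + 3) = 0.
Degrees (1,0,3) ⇒ d ≤ 2.
Coefficient equations give f(k) = 3*(k**2 + 3).
Then R = B(k−1)f/C = 3*(k**2 + 3)/(k**3 + 2*k**2 + 10*k + 3), so s_k = R(k)·t_k = -(k**2 + 3)*factorial(k + 2)/3**k.
Check: Δs_k = -(k**3 + 2*k**2 + 10*k + 3)*factorial(k + 2)/(3*3**k). ✓
Σ_(k=0)^n t_k = s_(n+1) − s_(0) = (-3**(-n - 1)*(n**2 + 2*n + 4)*factorial(n + 3)) − (-6), i.e. (18*3**n - n**5*factorial(n) - 8*n**4*factorial(n) - 27*n**3*factorial(n) - 52*n**2*factorial(n) - 56*n*factorial(n) - 24*factorial(n))/(3*3**n).

S(n) = (18*3**n - n**5*factorial(n) - 8*n**4*factorial(n) - 27*n**3*factorial(n) - 52*n**2*factorial(n) - 56*n*factorial(n) - 24*factorial(n))/(3*3**n)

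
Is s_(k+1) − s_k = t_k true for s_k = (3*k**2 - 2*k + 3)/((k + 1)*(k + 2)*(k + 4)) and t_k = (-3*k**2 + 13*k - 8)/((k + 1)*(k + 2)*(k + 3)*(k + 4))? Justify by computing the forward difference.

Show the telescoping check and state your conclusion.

Invalid: residual (6*k**2 - 15*k + 11)/(k**5 + 15*k**4 + 85*k**3 + 225*k**2 + 274*k + 120) ≠ 0.

s_(k+1) = (-2*k + 3*(k + 1)**2 + 1)/((k + 2)*(k + 3)*(k + 5))
s_(k+1) − s_k = (-3*k**3 + 4*k**2 + 42*k - 29)/(k**5 + 15*k**4 + 85*k**3 + 225*k**2 + 274*k + 120)
(s_(k+1) − s_k) − t_k = (6*k**2 - 15*k + 11)/(k**5 + 15*k**4 + 85*k**3 + 225*k**2 + 274*k + 120)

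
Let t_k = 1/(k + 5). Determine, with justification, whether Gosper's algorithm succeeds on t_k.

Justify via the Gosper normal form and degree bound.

No; the coefficient equations for f are inconsistent.

Step 1: r(k) = (k + 5)/(k + 6).
Take A(k)=k + 5, B(k)=k + 6, C(k)=1.
Key eq: (k + 5)·f(k+1) = (k + 5)·f(k) + (1).
From deg A=1, deg B=1, deg C=0: d=0.
f = c0 ⇒ A·f(k+1) − B(k−1)·f(k) − C = -1. The system {-1 = 0} is inconsistent; no antidifference.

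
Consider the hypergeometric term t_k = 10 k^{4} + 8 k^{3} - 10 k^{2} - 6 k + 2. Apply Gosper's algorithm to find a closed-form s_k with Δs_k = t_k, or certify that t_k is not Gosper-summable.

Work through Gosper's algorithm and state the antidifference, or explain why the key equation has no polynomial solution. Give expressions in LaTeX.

s_k = k \left(2 k^{4} - 3 k^{3} - 4 k^{2} + 4 k + 3\right)

Step 1: r(k) = (5*k**4 + 24*k**3 + 37*k**2 + 19*k + 2)/(5*k**4 + 4*k**3 - 5*k**2 - 3*k + 1).
So A=1 and B=1, with C=k**4 + 4*k**3/5 - k**2 - 3*k/5 + 1/5.
Set up (1)·f(k+1) − (1)·f(k) − (k**4 + 4*k**3/5 - k**2 - 3*k/5 + 1/5) = 0.
Bound: deg f ≤ 5.
Solving with deg f ≤ 5: f(k) = k*(k + 1)*(2*k - 3)*(k**2 - k - 1)/10.
Then R = B(k−1)f/C = k*(2*k - 3)*(k**2 - k - 1)/(2*(5*k**3 - k**2 - 4*k + 1)), so s_k = R(k)·t_k = k*(2*k**4 - 3*k**3 - 4*k**2 + 4*k + 3).
s_(k+1) − s_k = 10*k**4 + 8*k**3 - 10*k**2 - 6*k + 2 = t_k.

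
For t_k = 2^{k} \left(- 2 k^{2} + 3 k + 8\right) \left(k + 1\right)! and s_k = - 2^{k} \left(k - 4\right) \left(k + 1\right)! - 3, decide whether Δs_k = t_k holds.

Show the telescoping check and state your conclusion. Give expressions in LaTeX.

s_(k+1) = -2**(k + 1)*(k - 3)*factorial(k + 2) - 3
s_(k+1) − s_k = 2**k*(-2*k**2 + 3*k + 8)*factorial(k + 1)
(s_(k+1) − s_k) − t_k = 0

valid (s_(k+1) − s_k reduces to t_k)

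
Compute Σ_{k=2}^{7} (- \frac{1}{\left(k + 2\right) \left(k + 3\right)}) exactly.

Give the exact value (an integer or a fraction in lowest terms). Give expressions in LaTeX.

Σ = -3/20

Step 1: r(k) = (k + 2)/(k + 4).
So A=k + 2 and B=k + 4, with C=1.
Need (k + 2)·f(k+1) − (k + 3)·f(k) = 1.
deg f ≤ 1 (via 1,1,0).
Solve for f: f(k) = k/2 (degree 1 ≤ 1).
Get s_k = R·t_k = -k/(2*k + 4) with R(k) = B(k−1)f(k)/C(k) = k*(k + 3)/2.
Δs = -1/(k**2 + 5*k + 6), as required.
Σ_(k=2)^(7) t_k = s_(8) − s_(2) = -2/5 − (-1/4) = -3/20.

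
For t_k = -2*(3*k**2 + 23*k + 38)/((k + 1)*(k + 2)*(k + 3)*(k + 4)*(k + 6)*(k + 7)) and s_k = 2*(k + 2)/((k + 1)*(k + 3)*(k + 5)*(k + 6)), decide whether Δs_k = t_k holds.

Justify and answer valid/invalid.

Invalid: residual 6*(4*k**2 + 27*k + 41)/(k**7 + 28*k**6 + 322*k**5 + 1960*k**4 + 6769*k**3 + 13132*k**2 + 13068*k + 5040) ≠ 0.

s_(k+1) = 2*(k + 3)/((k + 2)*(k + 4)*(k + 6)*(k + 7))
s_(k+1) − s_k = 2*(-3*k**3 - 26*k**2 - 72*k - 67)/(k**7 + 28*k**6 + 322*k**5 + 1960*k**4 + 6769*k**3 + 13132*k**2 + 13068*k + 5040)
(s_(k+1) − s_k) − t_k = 6*(4*k**2 + 27*k + 41)/(k**7 + 28*k**6 + 322*k**5 + 1960*k**4 + 6769*k**3 + 13132*k**2 + 13068*k + 5040)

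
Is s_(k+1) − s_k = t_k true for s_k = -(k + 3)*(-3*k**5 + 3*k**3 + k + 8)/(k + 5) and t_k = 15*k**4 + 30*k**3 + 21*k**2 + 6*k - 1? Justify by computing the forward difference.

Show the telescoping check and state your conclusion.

s_(k+1) = -(k + 4)*(k - 3*(k + 1)**5 + 3*(k + 1)**3 + 9)/(k + 6)
s_(k+1) − s_k = (15*k**6 + 171*k**5 + 591*k**4 + 789*k**3 + 473*k**2 + 109*k - 36)/(k**2 + 11*k + 30)
(s_(k+1) − s_k) − t_k = 6*(-4*k**5 - 35*k**4 - 58*k**3 - 37*k**2 - 10*k - 1)/(k**2 + 11*k + 30)

Invalid: residual 6*(-4*k**5 - 35*k**4 - 58*k**3 - 37*k**2 - 10*k - 1)/(k**2 + 11*k + 30) ≠ 0.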